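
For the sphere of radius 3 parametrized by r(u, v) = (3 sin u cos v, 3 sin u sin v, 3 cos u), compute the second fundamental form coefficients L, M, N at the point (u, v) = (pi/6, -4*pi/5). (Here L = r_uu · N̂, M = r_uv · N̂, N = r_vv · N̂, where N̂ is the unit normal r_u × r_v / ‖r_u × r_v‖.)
L = -3;  M = 0;  N = -3/4

Compute the unit normal N̂(u, v) = (sin(u)^2*cos(v)/Abs(sin(u)), sin(u)^2*sin(v)/Abs(sin(u)), sin(2*u)/(2*Abs(sin(u)))), and the second partials r_uu, r_uv, r_vv. Take dot products:
  L(u, v) = r_uu · N̂ = -3*sin(u)/Abs(sin(u)),
  M(u, v) = r_uv · N̂ = 0,
  N(u, v) = r_vv · N̂ = -3*sin(u)^3/Abs(sin(u)).
Evaluating at (u, v) = (pi/6, -4*pi/5):
  L = -3, M = 0, N = -3/4.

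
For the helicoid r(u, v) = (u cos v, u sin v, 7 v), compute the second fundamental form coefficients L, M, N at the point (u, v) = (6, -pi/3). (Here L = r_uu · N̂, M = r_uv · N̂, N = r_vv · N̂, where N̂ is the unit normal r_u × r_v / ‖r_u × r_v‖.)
L = 0;  M = -7*sqrt(85)/85;  N = 0

Compute the unit normal N̂(u, v) = (7*sin(v)/sqrt(u^2 + 49), -7*cos(v)/sqrt(u^2 + 49), u/sqrt(u^2 + 49)), and the second partials r_uu, r_uv, r_vv. Take dot products:
  L(u, v) = r_uu · N̂ = 0,
  M(u, v) = r_uv · N̂ = -7/sqrt(u^2 + 49),
  N(u, v) = r_vv · N̂ = 0.
Evaluating at (u, v) = (6, -pi/3):
  L = 0, M = -7*sqrt(85)/85, N = 0.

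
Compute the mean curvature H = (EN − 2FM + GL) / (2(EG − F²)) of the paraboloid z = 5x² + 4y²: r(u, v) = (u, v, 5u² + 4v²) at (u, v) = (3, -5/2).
H = 5609*sqrt(1301)/1692601

With E = 100*u^2 + 1, F = 80*u*v, G = 64*v^2 + 1, L = 10/sqrt(100*u^2 + 64*v^2 + 1), M = 0, N = 8/sqrt(100*u^2 + 64*v^2 + 1), assemble
  H = (EN − 2FM + GL) / (2(EG − F²)) = (400*u^2 + 320*v^2 + 9)/(100*u^2 + 64*v^2 + 1)^(3/2).
At (u, v) = (3, -5/2): H = 5609*sqrt(1301)/1692601.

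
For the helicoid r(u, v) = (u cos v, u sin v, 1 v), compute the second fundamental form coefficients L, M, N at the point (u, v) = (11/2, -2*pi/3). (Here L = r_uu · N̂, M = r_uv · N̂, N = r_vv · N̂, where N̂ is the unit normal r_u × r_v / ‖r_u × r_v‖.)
L = 0;  M = -2*sqrt(5)/25;  N = 0

Compute the unit normal N̂(u, v) = (sin(v)/sqrt(u^2 + 1), -cos(v)/sqrt(u^2 + 1), u/sqrt(u^2 + 1)), and the second partials r_uu, r_uv, r_vv. Take dot products:
  L(u, v) = r_uu · N̂ = 0,
  M(u, v) = r_uv · N̂ = -1/sqrt(u^2 + 1),
  N(u, v) = r_vv · N̂ = 0.
Evaluating at (u, v) = (11/2, -2*pi/3):
  L = 0, M = -2*sqrt(5)/25, N = 0.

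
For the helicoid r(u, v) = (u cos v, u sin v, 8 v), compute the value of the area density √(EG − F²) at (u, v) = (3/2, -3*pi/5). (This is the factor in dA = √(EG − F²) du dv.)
√(EG − F²)|_{(3/2, -3*pi/5)} = sqrt(265)/2

E = 1, F = 0, G = u^2 + 64, so EG − F² = u^2 + 64. Taking the positive square root: √(EG − F²) = sqrt(u^2 + 64). At (u, v) = (3/2, -3*pi/5): sqrt(265)/2.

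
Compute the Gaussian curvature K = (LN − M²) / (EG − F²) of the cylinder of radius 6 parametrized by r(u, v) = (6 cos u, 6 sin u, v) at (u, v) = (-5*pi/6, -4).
K = 0

Coefficients of the first fundamental form: E = 36, F = 0, G = 1.
Coefficients of the second fundamental form: L = -6, M = 0, N = 0.
Assemble K = (LN − M²)/(EG − F²) = 0. At (u, v) = (-5*pi/6, -4): K = 0.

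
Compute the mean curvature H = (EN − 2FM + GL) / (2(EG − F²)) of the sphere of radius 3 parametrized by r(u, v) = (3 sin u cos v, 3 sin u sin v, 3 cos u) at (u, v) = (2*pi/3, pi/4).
H = -1/3

With E = 9, F = 0, G = 9*sin(u)^2, L = -3*sin(u)/Abs(sin(u)), M = 0, N = -3*sin(u)^3/Abs(sin(u)), assemble
  H = (EN − 2FM + GL) / (2(EG − F²)) = -sin(u)/(3*Abs(sin(u))).
At (u, v) = (2*pi/3, pi/4): H = -1/3.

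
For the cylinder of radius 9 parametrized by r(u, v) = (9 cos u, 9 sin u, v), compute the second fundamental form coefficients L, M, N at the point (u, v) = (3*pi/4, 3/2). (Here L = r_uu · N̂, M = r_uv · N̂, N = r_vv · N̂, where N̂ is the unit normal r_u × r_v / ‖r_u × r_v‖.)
L = -9;  M = 0;  N = 0

Compute the unit normal N̂(u, v) = (cos(u), sin(u), 0), and the second partials r_uu, r_uv, r_vv. Take dot products:
  L(u, v) = r_uu · N̂ = -9,
  M(u, v) = r_uv · N̂ = 0,
  N(u, v) = r_vv · N̂ = 0.
Evaluating at (u, v) = (3*pi/4, 3/2):
  L = -9, M = 0, N = 0.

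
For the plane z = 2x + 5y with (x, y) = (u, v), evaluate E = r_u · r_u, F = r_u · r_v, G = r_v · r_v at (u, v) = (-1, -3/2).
E = 5;  F = 10;  G = 26

Partials: r_u = (1, 0, 2), r_v = (0, 1, 5). As functions of (u, v):
  E = r_u · r_u = 5,
  F = r_u · r_v = 10,
  G = r_v · r_v = 26.
Evaluating at (u, v) = (-1, -3/2): E = 5, F = 10, G = 26.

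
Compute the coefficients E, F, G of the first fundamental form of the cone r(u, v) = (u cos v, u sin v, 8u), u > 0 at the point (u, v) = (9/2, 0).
E = 65;  F = 0;  G = 81/4

Partials: r_u = (cos(v), sin(v), 8), r_v = (-u*sin(v), u*cos(v), 0). As functions of (u, v):
  E = r_u · r_u = 65,
  F = r_u · r_v = 0,
  G = r_v · r_v = u^2.
Evaluating at (u, v) = (9/2, 0): E = 65, F = 0, G = 81/4.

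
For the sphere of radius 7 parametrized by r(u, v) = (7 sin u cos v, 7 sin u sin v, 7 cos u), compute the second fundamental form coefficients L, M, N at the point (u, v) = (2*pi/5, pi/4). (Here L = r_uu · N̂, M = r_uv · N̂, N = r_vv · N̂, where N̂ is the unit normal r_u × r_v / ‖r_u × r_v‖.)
L = -7;  M = 0;  N = -35/8 - 7*sqrt(5)/8

Compute the unit normal N̂(u, v) = (sin(u)^2*cos(v)/Abs(sin(u)), sin(u)^2*sin(v)/Abs(sin(u)), sin(2*u)/(2*Abs(sin(u)))), and the second partials r_uu, r_uv, r_vv. Take dot products:
  L(u, v) = r_uu · N̂ = -7*sin(u)/Abs(sin(u)),
  M(u, v) = r_uv · N̂ = 0,
  N(u, v) = r_vv · N̂ = -7*sin(u)^3/Abs(sin(u)).
Evaluating at (u, v) = (2*pi/5, pi/4):
  L = -7, M = 0, N = -35/8 - 7*sqrt(5)/8.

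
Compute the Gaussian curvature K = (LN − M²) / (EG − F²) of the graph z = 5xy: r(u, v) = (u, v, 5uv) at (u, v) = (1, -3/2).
K = -400/108241

Coefficients of the first fundamental form: E = 25*v^2 + 1, F = 25*u*v, G = 25*u^2 + 1.
Coefficients of the second fundamental form: L = 0, M = 5/sqrt(25*u^2 + 25*v^2 + 1), N = 0.
Assemble K = (LN − M²)/(EG − F²) = -25/(625*u^4 + 1250*u^2*v^2 + 50*u^2 + 625*v^4 + 50*v^2 + 1). At (u, v) = (1, -3/2): K = -400/108241.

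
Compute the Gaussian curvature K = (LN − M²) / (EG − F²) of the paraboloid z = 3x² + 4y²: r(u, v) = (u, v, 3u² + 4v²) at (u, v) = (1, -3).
K = 48/375769

Coefficients of the first fundamental form: E = 36*u^2 + 1, F = 48*u*v, G = 64*v^2 + 1.
Coefficients of the second fundamental form: L = 6/sqrt(36*u^2 + 64*v^2 + 1), M = 0, N = 8/sqrt(36*u^2 + 64*v^2 + 1).
Assemble K = (LN − M²)/(EG − F²) = 48/(1296*u^4 + 4608*u^2*v^2 + 72*u^2 + 4096*v^4 + 128*v^2 + 1). At (u, v) = (1, -3): K = 48/375769.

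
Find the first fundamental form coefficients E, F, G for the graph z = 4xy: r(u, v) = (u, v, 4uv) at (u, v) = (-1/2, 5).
E = 401;  F = -40;  G = 5

Partials: r_u = (1, 0, 4*v), r_v = (0, 1, 4*u). As functions of (u, v):
  E = r_u · r_u = 16*v^2 + 1,
  F = r_u · r_v = 16*u*v,
  G = r_v · r_v = 16*u^2 + 1.
Evaluating at (u, v) = (-1/2, 5): E = 401, F = -40, G = 5.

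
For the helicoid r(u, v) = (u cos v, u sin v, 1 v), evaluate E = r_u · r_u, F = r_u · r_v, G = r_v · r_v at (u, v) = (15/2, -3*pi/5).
E = 1;  F = 0;  G = 229/4

Partials: r_u = (cos(v), sin(v), 0), r_v = (-u*sin(v), u*cos(v), 1). As functions of (u, v):
  E = r_u · r_u = 1,
  F = r_u · r_v = 0,
  G = r_v · r_v = u^2 + 1.
Evaluating at (u, v) = (15/2, -3*pi/5): E = 1, F = 0, G = 229/4.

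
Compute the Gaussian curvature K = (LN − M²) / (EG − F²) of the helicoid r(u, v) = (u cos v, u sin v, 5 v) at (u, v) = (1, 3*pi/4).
K = -25/676

Coefficients of the first fundamental form: E = 1, F = 0, G = u^2 + 25.
Coefficients of the second fundamental form: L = 0, M = -5/sqrt(u^2 + 25), N = 0.
Assemble K = (LN − M²)/(EG − F²) = -25/(u^2 + 25)^2. At (u, v) = (1, 3*pi/4): K = -25/676.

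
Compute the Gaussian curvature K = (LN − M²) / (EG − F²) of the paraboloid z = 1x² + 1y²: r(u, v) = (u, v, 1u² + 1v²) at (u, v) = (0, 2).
K = 4/289

Coefficients of the first fundamental form: E = 4*u^2 + 1, F = 4*u*v, G = 4*v^2 + 1.
Coefficients of the second fundamental form: L = 2/sqrt(4*u^2 + 4*v^2 + 1), M = 0, N = 2/sqrt(4*u^2 + 4*v^2 + 1).
Assemble K = (LN − M²)/(EG − F²) = 4/(16*u^4 + 32*u^2*v^2 + 8*u^2 + 16*v^4 + 8*v^2 + 1). At (u, v) = (0, 2): K = 4/289.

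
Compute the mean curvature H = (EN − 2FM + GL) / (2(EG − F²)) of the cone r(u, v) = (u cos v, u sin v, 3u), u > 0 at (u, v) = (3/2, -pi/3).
H = sqrt(10)/10

With E = 10, F = 0, G = u^2, L = 0, M = 0, N = 3*sqrt(10)*u^2/(10*Abs(u)), assemble
  H = (EN − 2FM + GL) / (2(EG − F²)) = 3*sqrt(10)/(20*Abs(u)).
At (u, v) = (3/2, -pi/3): H = sqrt(10)/10.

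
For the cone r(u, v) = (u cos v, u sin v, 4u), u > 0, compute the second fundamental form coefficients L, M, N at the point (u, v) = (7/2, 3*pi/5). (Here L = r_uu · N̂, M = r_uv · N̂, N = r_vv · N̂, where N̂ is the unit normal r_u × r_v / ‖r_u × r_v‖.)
L = 0;  M = 0;  N = 14*sqrt(17)/17

Compute the unit normal N̂(u, v) = (-4*sqrt(17)*u*cos(v)/(17*Abs(u)), -4*sqrt(17)*u*sin(v)/(17*Abs(u)), sqrt(17)*u/(17*Abs(u))), and the second partials r_uu, r_uv, r_vv. Take dot products:
  L(u, v) = r_uu · N̂ = 0,
  M(u, v) = r_uv · N̂ = 0,
  N(u, v) = r_vv · N̂ = 4*sqrt(17)*u^2/(17*Abs(u)).
Evaluating at (u, v) = (7/2, 3*pi/5):
  L = 0, M = 0, N = 14*sqrt(17)/17.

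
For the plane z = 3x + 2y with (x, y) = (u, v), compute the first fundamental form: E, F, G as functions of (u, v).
E = 10;  F = 6;  G = 5

Compute partials: r_u = (1, 0, 3), r_v = (0, 1, 2). Then
  E = r_u · r_u = 10,
  F = r_u · r_v = 6,
  G = r_v · r_v = 5.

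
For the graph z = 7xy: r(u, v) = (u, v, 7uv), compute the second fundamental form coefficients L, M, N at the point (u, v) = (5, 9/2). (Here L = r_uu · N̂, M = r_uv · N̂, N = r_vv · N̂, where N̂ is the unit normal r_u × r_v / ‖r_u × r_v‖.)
L = 0;  M = 14*sqrt(8873)/8873;  N = 0

Compute the unit normal N̂(u, v) = (-7*v/sqrt(49*u^2 + 49*v^2 + 1), -7*u/sqrt(49*u^2 + 49*v^2 + 1), 1/sqrt(49*u^2 + 49*v^2 + 1)), and the second partials r_uu, r_uv, r_vv. Take dot products:
  L(u, v) = r_uu · N̂ = 0,
  M(u, v) = r_uv · N̂ = 7/sqrt(49*u^2 + 49*v^2 + 1),
  N(u, v) = r_vv · N̂ = 0.
Evaluating at (u, v) = (5, 9/2):
  L = 0, M = 14*sqrt(8873)/8873, N = 0.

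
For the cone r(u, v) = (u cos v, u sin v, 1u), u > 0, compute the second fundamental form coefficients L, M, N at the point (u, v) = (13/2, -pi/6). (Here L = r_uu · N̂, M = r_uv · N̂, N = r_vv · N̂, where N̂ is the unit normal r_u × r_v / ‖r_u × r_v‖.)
L = 0;  M = 0;  N = 13*sqrt(2)/4

Compute the unit normal N̂(u, v) = (-sqrt(2)*u*cos(v)/(2*Abs(u)), -sqrt(2)*u*sin(v)/(2*Abs(u)), sqrt(2)*u/(2*Abs(u))), and the second partials r_uu, r_uv, r_vv. Take dot products:
  L(u, v) = r_uu · N̂ = 0,
  M(u, v) = r_uv · N̂ = 0,
  N(u, v) = r_vv · N̂ = sqrt(2)*u^2/(2*Abs(u)).
Evaluating at (u, v) = (13/2, -pi/6):
  L = 0, M = 0, N = 13*sqrt(2)/4.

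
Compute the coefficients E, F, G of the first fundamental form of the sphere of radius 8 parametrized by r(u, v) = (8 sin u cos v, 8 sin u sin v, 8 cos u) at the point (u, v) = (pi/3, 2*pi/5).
E = 64;  F = 0;  G = 48

Partials: r_u = (8*cos(u)*cos(v), 8*sin(v)*cos(u), -8*sin(u)), r_v = (-8*sin(u)*sin(v), 8*sin(u)*cos(v), 0). As functions of (u, v):
  E = r_u · r_u = 64,
  F = r_u · r_v = 0,
  G = r_v · r_v = 64*sin(u)^2.
Evaluating at (u, v) = (pi/3, 2*pi/5): E = 64, F = 0, G = 48.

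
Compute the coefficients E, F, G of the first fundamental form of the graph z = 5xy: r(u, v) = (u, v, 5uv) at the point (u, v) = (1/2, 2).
E = 101;  F = 25;  G = 29/4

Partials: r_u = (1, 0, 5*v), r_v = (0, 1, 5*u). As functions of (u, v):
  E = r_u · r_u = 25*v^2 + 1,
  F = r_u · r_v = 25*u*v,
  G = r_v · r_v = 25*u^2 + 1.
Evaluating at (u, v) = (1/2, 2): E = 101, F = 25, G = 29/4.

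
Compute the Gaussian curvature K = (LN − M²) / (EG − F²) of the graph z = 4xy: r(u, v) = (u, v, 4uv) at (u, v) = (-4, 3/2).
K = -16/85849

Coefficients of the first fundamental form: E = 16*v^2 + 1, F = 16*u*v, G = 16*u^2 + 1.
Coefficients of the second fundamental form: L = 0, M = 4/sqrt(16*u^2 + 16*v^2 + 1), N = 0.
Assemble K = (LN − M²)/(EG − F²) = -16/(256*u^4 + 512*u^2*v^2 + 32*u^2 + 256*v^4 + 32*v^2 + 1). At (u, v) = (-4, 3/2): K = -16/85849.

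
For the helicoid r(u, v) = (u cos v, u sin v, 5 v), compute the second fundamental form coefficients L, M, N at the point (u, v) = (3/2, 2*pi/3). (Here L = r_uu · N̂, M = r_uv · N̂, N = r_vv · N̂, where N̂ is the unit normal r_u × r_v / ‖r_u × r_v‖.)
L = 0;  M = -10*sqrt(109)/109;  N = 0

Compute the unit normal N̂(u, v) = (5*sin(v)/sqrt(u^2 + 25), -5*cos(v)/sqrt(u^2 + 25), u/sqrt(u^2 + 25)), and the second partials r_uu, r_uv, r_vv. Take dot products:
  L(u, v) = r_uu · N̂ = 0,
  M(u, v) = r_uv · N̂ = -5/sqrt(u^2 + 25),
  N(u, v) = r_vv · N̂ = 0.
Evaluating at (u, v) = (3/2, 2*pi/3):
  L = 0, M = -10*sqrt(109)/109, N = 0.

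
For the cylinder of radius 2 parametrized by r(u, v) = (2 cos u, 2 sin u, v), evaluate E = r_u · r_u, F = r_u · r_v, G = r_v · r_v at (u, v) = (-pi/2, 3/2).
E = 4;  F = 0;  G = 1

Partials: r_u = (-2*sin(u), 2*cos(u), 0), r_v = (0, 0, 1). As functions of (u, v):
  E = r_u · r_u = 4,
  F = r_u · r_v = 0,
  G = r_v · r_v = 1.
Evaluating at (u, v) = (-pi/2, 3/2): E = 4, F = 0, G = 1.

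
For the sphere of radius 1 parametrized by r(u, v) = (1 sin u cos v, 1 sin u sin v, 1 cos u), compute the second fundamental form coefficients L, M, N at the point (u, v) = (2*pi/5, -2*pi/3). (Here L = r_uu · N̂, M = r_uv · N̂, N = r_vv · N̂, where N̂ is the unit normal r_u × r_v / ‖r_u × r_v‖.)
L = -1;  M = 0;  N = -5/8 - sqrt(5)/8

Compute the unit normal N̂(u, v) = (sin(u)^2*cos(v)/Abs(sin(u)), sin(u)^2*sin(v)/Abs(sin(u)), sin(2*u)/(2*Abs(sin(u)))), and the second partials r_uu, r_uv, r_vv. Take dot products:
  L(u, v) = r_uu · N̂ = -sin(u)/Abs(sin(u)),
  M(u, v) = r_uv · N̂ = 0,
  N(u, v) = r_vv · N̂ = -sin(u)^3/Abs(sin(u)).
Evaluating at (u, v) = (2*pi/5, -2*pi/3):
  L = -1, M = 0, N = -5/8 - sqrt(5)/8.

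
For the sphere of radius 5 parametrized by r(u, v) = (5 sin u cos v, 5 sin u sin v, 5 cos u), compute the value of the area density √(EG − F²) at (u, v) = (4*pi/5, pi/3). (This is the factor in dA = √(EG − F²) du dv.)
√(EG − F²)|_{(4*pi/5, pi/3)} = 25*sqrt(10 - 2*sqrt(5))/4

E = 25, F = 0, G = 25*sin(u)^2, so EG − F² = 625*sin(u)^2. Taking the positive square root: √(EG − F²) = 25*Abs(sin(u)). At (u, v) = (4*pi/5, pi/3): 25*sqrt(10 - 2*sqrt(5))/4.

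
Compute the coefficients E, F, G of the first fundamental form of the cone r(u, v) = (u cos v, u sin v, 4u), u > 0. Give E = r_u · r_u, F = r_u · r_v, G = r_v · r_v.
E = 17;  F = 0;  G = u^2

Compute partials: r_u = (cos(v), sin(v), 4), r_v = (-u*sin(v), u*cos(v), 0). Then
  E = r_u · r_u = 17,
  F = r_u · r_v = 0,
  G = r_v · r_v = u^2.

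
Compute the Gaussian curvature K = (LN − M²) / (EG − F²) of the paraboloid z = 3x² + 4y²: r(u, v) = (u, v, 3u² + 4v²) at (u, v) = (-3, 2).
K = 48/337561

Coefficients of the first fundamental form: E = 36*u^2 + 1, F = 48*u*v, G = 64*v^2 + 1.
Coefficients of the second fundamental form: L = 6/sqrt(36*u^2 + 64*v^2 + 1), M = 0, N = 8/sqrt(36*u^2 + 64*v^2 + 1).
Assemble K = (LN − M²)/(EG − F²) = 48/(1296*u^4 + 4608*u^2*v^2 + 72*u^2 + 4096*v^4 + 128*v^2 + 1). At (u, v) = (-3, 2): K = 48/337561.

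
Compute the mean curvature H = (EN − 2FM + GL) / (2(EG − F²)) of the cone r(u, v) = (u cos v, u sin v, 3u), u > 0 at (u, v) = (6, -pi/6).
H = sqrt(10)/40

With E = 10, F = 0, G = u^2, L = 0, M = 0, N = 3*sqrt(10)*u^2/(10*Abs(u)), assemble
  H = (EN − 2FM + GL) / (2(EG − F²)) = 3*sqrt(10)/(20*Abs(u)).
At (u, v) = (6, -pi/6): H = sqrt(10)/40.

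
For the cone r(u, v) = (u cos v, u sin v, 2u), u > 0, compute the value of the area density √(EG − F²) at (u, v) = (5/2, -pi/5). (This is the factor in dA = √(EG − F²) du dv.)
√(EG − F²)|_{(5/2, -pi/5)} = 5*sqrt(5)/2

E = 5, F = 0, G = u^2, so EG − F² = 5*u^2. Taking the positive square root: √(EG − F²) = sqrt(5)*Abs(u). At (u, v) = (5/2, -pi/5): 5*sqrt(5)/2.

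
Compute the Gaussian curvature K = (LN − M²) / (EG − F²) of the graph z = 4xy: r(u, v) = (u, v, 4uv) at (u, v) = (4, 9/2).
K = -16/337561

Coefficients of the first fundamental form: E = 16*v^2 + 1, F = 16*u*v, G = 16*u^2 + 1.
Coefficients of the second fundamental form: L = 0, M = 4/sqrt(16*u^2 + 16*v^2 + 1), N = 0.
Assemble K = (LN − M²)/(EG − F²) = -16/(256*u^4 + 512*u^2*v^2 + 32*u^2 + 256*v^4 + 32*v^2 + 1). At (u, v) = (4, 9/2): K = -16/337561.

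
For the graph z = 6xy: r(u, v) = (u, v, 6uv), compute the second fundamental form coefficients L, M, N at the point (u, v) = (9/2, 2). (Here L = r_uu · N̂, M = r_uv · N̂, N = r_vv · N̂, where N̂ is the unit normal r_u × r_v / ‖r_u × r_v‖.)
L = 0;  M = 3*sqrt(874)/437;  N = 0

Compute the unit normal N̂(u, v) = (-6*v/sqrt(36*u^2 + 36*v^2 + 1), -6*u/sqrt(36*u^2 + 36*v^2 + 1), 1/sqrt(36*u^2 + 36*v^2 + 1)), and the second partials r_uu, r_uv, r_vv. Take dot products:
  L(u, v) = r_uu · N̂ = 0,
  M(u, v) = r_uv · N̂ = 6/sqrt(36*u^2 + 36*v^2 + 1),
  N(u, v) = r_vv · N̂ = 0.
Evaluating at (u, v) = (9/2, 2):
  L = 0, M = 3*sqrt(874)/437, N = 0.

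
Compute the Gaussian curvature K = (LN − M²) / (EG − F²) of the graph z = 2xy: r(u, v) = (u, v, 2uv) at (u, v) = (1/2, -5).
K = -1/2601

Coefficients of the first fundamental form: E = 4*v^2 + 1, F = 4*u*v, G = 4*u^2 + 1.
Coefficients of the second fundamental form: L = 0, M = 2/sqrt(4*u^2 + 4*v^2 + 1), N = 0.
Assemble K = (LN − M²)/(EG − F²) = -4/(16*u^4 + 32*u^2*v^2 + 8*u^2 + 16*v^4 + 8*v^2 + 1). At (u, v) = (1/2, -5): K = -1/2601.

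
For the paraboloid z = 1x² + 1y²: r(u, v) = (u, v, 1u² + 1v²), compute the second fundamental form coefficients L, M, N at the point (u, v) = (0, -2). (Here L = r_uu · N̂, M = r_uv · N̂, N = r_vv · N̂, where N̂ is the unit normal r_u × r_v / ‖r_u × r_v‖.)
L = 2*sqrt(17)/17;  M = 0;  N = 2*sqrt(17)/17

Compute the unit normal N̂(u, v) = (-2*u/sqrt(4*u^2 + 4*v^2 + 1), -2*v/sqrt(4*u^2 + 4*v^2 + 1), 1/sqrt(4*u^2 + 4*v^2 + 1)), and the second partials r_uu, r_uv, r_vv. Take dot products:
  L(u, v) = r_uu · N̂ = 2/sqrt(4*u^2 + 4*v^2 + 1),
  M(u, v) = r_uv · N̂ = 0,
  N(u, v) = r_vv · N̂ = 2/sqrt(4*u^2 + 4*v^2 + 1).
Evaluating at (u, v) = (0, -2):
  L = 2*sqrt(17)/17, M = 0, N = 2*sqrt(17)/17.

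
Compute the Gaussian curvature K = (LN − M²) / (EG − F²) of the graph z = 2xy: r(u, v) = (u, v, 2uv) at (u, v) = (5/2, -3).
K = -1/961

Coefficients of the first fundamental form: E = 4*v^2 + 1, F = 4*u*v, G = 4*u^2 + 1.
Coefficients of the second fundamental form: L = 0, M = 2/sqrt(4*u^2 + 4*v^2 + 1), N = 0.
Assemble K = (LN − M²)/(EG − F²) = -4/(16*u^4 + 32*u^2*v^2 + 8*u^2 + 16*v^4 + 8*v^2 + 1). At (u, v) = (5/2, -3): K = -1/961.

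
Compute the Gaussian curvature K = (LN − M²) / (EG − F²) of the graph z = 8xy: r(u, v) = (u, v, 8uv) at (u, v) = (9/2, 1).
K = -64/1852321

Coefficients of the first fundamental form: E = 64*v^2 + 1, F = 64*u*v, G = 64*u^2 + 1.
Coefficients of the second fundamental form: L = 0, M = 8/sqrt(64*u^2 + 64*v^2 + 1), N = 0.
Assemble K = (LN − M²)/(EG − F²) = -64/(4096*u^4 + 8192*u^2*v^2 + 128*u^2 + 4096*v^4 + 128*v^2 + 1). At (u, v) = (9/2, 1): K = -64/1852321.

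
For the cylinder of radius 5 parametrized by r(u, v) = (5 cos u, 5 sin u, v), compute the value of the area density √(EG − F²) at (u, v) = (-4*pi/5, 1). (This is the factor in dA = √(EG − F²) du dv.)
√(EG − F²)|_{(-4*pi/5, 1)} = 5

E = 25, F = 0, G = 1, so EG − F² = 25. Taking the positive square root: √(EG − F²) = 5. At (u, v) = (-4*pi/5, 1): 5.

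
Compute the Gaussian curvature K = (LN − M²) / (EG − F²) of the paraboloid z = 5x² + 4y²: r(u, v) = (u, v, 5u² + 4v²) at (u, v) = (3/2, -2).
K = 20/58081

Coefficients of the first fundamental form: E = 100*u^2 + 1, F = 80*u*v, G = 64*v^2 + 1.
Coefficients of the second fundamental form: L = 10/sqrt(100*u^2 + 64*v^2 + 1), M = 0, N = 8/sqrt(100*u^2 + 64*v^2 + 1).
Assemble K = (LN − M²)/(EG − F²) = 80/(10000*u^4 + 12800*u^2*v^2 + 200*u^2 + 4096*v^4 + 128*v^2 + 1). At (u, v) = (3/2, -2): K = 20/58081.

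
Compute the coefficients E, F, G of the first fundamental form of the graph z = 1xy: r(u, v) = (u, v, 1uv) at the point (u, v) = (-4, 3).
E = 10;  F = -12;  G = 17

Partials: r_u = (1, 0, v), r_v = (0, 1, u). As functions of (u, v):
  E = r_u · r_u = v^2 + 1,
  F = r_u · r_v = u*v,
  G = r_v · r_v = u^2 + 1.
Evaluating at (u, v) = (-4, 3): E = 10, F = -12, G = 17.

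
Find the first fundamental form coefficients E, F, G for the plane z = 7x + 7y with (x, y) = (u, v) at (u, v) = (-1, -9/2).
E = 50;  F = 49;  G = 50

Partials: r_u = (1, 0, 7), r_v = (0, 1, 7). As functions of (u, v):
  E = r_u · r_u = 50,
  F = r_u · r_v = 49,
  G = r_v · r_v = 50.
Evaluating at (u, v) = (-1, -9/2): E = 50, F = 49, G = 50.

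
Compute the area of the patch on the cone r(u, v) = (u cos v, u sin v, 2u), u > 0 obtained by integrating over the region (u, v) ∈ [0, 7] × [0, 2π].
Area = 49*sqrt(5)*pi

Area = ∫∫ √(EG − F²) du dv with √(EG − F²) = sqrt(5)*Abs(u). Integrating over [0, 7] × [0, 2π] gives 49*sqrt(5)*pi.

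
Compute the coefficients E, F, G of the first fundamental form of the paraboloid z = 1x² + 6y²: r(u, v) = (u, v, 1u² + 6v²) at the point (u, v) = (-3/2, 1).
E = 10;  F = -36;  G = 145

Partials: r_u = (1, 0, 2*u), r_v = (0, 1, 12*v). As functions of (u, v):
  E = r_u · r_u = 4*u^2 + 1,
  F = r_u · r_v = 24*u*v,
  G = r_v · r_v = 144*v^2 + 1.
Evaluating at (u, v) = (-3/2, 1): E = 10, F = -36, G = 145.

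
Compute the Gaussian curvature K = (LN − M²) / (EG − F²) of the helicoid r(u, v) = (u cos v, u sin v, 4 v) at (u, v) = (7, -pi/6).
K = -16/4225

Coefficients of the first fundamental form: E = 1, F = 0, G = u^2 + 16.
Coefficients of the second fundamental form: L = 0, M = -4/sqrt(u^2 + 16), N = 0.
Assemble K = (LN − M²)/(EG − F²) = -16/(u^2 + 16)^2. At (u, v) = (7, -pi/6): K = -16/4225.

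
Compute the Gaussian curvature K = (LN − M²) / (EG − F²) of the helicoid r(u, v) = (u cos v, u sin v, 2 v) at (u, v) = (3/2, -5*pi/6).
K = -64/625

Coefficients of the first fundamental form: E = 1, F = 0, G = u^2 + 4.
Coefficients of the second fundamental form: L = 0, M = -2/sqrt(u^2 + 4), N = 0.
Assemble K = (LN − M²)/(EG − F²) = -4/(u^2 + 4)^2. At (u, v) = (3/2, -5*pi/6): K = -64/625.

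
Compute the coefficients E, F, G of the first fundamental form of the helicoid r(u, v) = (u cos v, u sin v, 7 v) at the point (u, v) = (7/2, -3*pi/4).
E = 1;  F = 0;  G = 245/4

Partials: r_u = (cos(v), sin(v), 0), r_v = (-u*sin(v), u*cos(v), 7). As functions of (u, v):
  E = r_u · r_u = 1,
  F = r_u · r_v = 0,
  G = r_v · r_v = u^2 + 49.
Evaluating at (u, v) = (7/2, -3*pi/4): E = 1, F = 0, G = 245/4.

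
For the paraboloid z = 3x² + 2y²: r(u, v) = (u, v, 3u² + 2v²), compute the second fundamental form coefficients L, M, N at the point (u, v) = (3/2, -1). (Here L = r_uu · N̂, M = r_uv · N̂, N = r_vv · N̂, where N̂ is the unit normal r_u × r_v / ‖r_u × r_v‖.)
L = 3*sqrt(2)/7;  M = 0;  N = 2*sqrt(2)/7

Compute the unit normal N̂(u, v) = (-6*u/sqrt(36*u^2 + 16*v^2 + 1), -4*v/sqrt(36*u^2 + 16*v^2 + 1), 1/sqrt(36*u^2 + 16*v^2 + 1)), and the second partials r_uu, r_uv, r_vv. Take dot products:
  L(u, v) = r_uu · N̂ = 6/sqrt(36*u^2 + 16*v^2 + 1),
  M(u, v) = r_uv · N̂ = 0,
  N(u, v) = r_vv · N̂ = 4/sqrt(36*u^2 + 16*v^2 + 1).
Evaluating at (u, v) = (3/2, -1):
  L = 3*sqrt(2)/7, M = 0, N = 2*sqrt(2)/7.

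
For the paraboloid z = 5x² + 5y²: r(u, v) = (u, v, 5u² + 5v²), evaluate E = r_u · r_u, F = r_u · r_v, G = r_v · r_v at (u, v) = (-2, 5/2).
E = 401;  F = -500;  G = 626

Partials: r_u = (1, 0, 10*u), r_v = (0, 1, 10*v). As functions of (u, v):
  E = r_u · r_u = 100*u^2 + 1,
  F = r_u · r_v = 100*u*v,
  G = r_v · r_v = 100*v^2 + 1.
Evaluating at (u, v) = (-2, 5/2): E = 401, F = -500, G = 626.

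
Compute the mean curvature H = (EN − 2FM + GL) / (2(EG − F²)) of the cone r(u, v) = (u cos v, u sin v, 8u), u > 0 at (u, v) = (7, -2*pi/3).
H = 4*sqrt(65)/455

With E = 65, F = 0, G = u^2, L = 0, M = 0, N = 8*sqrt(65)*u^2/(65*Abs(u)), assemble
  H = (EN − 2FM + GL) / (2(EG − F²)) = 4*sqrt(65)/(65*Abs(u)).
At (u, v) = (7, -2*pi/3): H = 4*sqrt(65)/455.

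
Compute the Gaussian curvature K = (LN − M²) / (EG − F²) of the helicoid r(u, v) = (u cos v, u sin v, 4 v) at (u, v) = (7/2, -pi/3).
K = -256/12769

Coefficients of the first fundamental form: E = 1, F = 0, G = u^2 + 16.
Coefficients of the second fundamental form: L = 0, M = -4/sqrt(u^2 + 16), N = 0.
Assemble K = (LN − M²)/(EG − F²) = -16/(u^2 + 16)^2. At (u, v) = (7/2, -pi/3): K = -256/12769.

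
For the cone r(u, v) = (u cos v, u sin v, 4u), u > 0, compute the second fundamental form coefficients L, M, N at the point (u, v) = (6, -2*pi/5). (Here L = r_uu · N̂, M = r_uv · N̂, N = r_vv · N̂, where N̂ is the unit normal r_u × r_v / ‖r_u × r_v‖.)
L = 0;  M = 0;  N = 24*sqrt(17)/17

Compute the unit normal N̂(u, v) = (-4*sqrt(17)*u*cos(v)/(17*Abs(u)), -4*sqrt(17)*u*sin(v)/(17*Abs(u)), sqrt(17)*u/(17*Abs(u))), and the second partials r_uu, r_uv, r_vv. Take dot products:
  L(u, v) = r_uu · N̂ = 0,
  M(u, v) = r_uv · N̂ = 0,
  N(u, v) = r_vv · N̂ = 4*sqrt(17)*u^2/(17*Abs(u)).
Evaluating at (u, v) = (6, -2*pi/5):
  L = 0, M = 0, N = 24*sqrt(17)/17.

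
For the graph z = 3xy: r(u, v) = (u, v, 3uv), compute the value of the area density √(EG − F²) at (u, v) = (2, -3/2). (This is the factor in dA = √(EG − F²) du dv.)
√(EG − F²)|_{(2, -3/2)} = sqrt(229)/2

E = 9*v^2 + 1, F = 9*u*v, G = 9*u^2 + 1, so EG − F² = 9*u^2 + 9*v^2 + 1. Taking the positive square root: √(EG − F²) = sqrt(9*u^2 + 9*v^2 + 1). At (u, v) = (2, -3/2): sqrt(229)/2.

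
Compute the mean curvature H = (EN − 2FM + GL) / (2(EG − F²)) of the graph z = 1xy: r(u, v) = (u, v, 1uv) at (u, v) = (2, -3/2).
H = 24*sqrt(29)/841

With E = v^2 + 1, F = u*v, G = u^2 + 1, L = 0, M = 1/sqrt(u^2 + v^2 + 1), N = 0, assemble
  H = (EN − 2FM + GL) / (2(EG − F²)) = -u*v/(u^2 + v^2 + 1)^(3/2).
At (u, v) = (2, -3/2): H = 24*sqrt(29)/841.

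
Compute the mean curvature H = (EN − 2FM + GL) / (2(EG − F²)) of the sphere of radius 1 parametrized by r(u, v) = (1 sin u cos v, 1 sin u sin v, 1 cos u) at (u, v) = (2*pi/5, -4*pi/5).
H = -1

With E = 1, F = 0, G = sin(u)^2, L = -sin(u)/Abs(sin(u)), M = 0, N = -sin(u)^3/Abs(sin(u)), assemble
  H = (EN − 2FM + GL) / (2(EG − F²)) = -sin(u)/Abs(sin(u)).
At (u, v) = (2*pi/5, -4*pi/5): H = -1.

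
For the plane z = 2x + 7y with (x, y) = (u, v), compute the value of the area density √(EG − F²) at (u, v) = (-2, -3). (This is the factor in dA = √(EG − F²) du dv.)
√(EG − F²)|_{(-2, -3)} = 3*sqrt(6)

E = 5, F = 14, G = 50, so EG − F² = 54. Taking the positive square root: √(EG − F²) = 3*sqrt(6). At (u, v) = (-2, -3): 3*sqrt(6).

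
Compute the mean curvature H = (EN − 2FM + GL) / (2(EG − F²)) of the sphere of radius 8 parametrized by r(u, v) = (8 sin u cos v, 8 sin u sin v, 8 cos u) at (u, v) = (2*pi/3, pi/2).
H = -1/8

With E = 64, F = 0, G = 64*sin(u)^2, L = -8*sin(u)/Abs(sin(u)), M = 0, N = -8*sin(u)^3/Abs(sin(u)), assemble
  H = (EN − 2FM + GL) / (2(EG − F²)) = -sin(u)/(8*Abs(sin(u))).
At (u, v) = (2*pi/3, pi/2): H = -1/8.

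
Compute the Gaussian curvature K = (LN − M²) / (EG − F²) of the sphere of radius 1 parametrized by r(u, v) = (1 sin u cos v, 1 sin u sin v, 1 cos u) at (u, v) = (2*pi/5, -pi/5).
K = 1

Coefficients of the first fundamental form: E = 1, F = 0, G = sin(u)^2.
Coefficients of the second fundamental form: L = -sin(u)/Abs(sin(u)), M = 0, N = -sin(u)^3/Abs(sin(u)).
Assemble K = (LN − M²)/(EG − F²) = 1. At (u, v) = (2*pi/5, -pi/5): K = 1.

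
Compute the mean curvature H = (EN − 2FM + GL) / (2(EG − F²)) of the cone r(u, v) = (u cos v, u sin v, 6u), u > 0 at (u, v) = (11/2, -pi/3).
H = 6*sqrt(37)/407

With E = 37, F = 0, G = u^2, L = 0, M = 0, N = 6*sqrt(37)*u^2/(37*Abs(u)), assemble
  H = (EN − 2FM + GL) / (2(EG − F²)) = 3*sqrt(37)/(37*Abs(u)).
At (u, v) = (11/2, -pi/3): H = 6*sqrt(37)/407.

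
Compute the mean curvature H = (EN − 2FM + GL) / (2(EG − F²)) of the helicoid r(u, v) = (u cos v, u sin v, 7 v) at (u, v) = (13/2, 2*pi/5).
H = 0

With E = 1, F = 0, G = u^2 + 49, L = 0, M = -7/sqrt(u^2 + 49), N = 0, assemble
  H = (EN − 2FM + GL) / (2(EG − F²)) = 0.
At (u, v) = (13/2, 2*pi/5): H = 0.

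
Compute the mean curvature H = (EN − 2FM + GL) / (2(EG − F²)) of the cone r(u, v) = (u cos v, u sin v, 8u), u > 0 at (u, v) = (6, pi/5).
H = 2*sqrt(65)/195

With E = 65, F = 0, G = u^2, L = 0, M = 0, N = 8*sqrt(65)*u^2/(65*Abs(u)), assemble
  H = (EN − 2FM + GL) / (2(EG − F²)) = 4*sqrt(65)/(65*Abs(u)).
At (u, v) = (6, pi/5): H = 2*sqrt(65)/195.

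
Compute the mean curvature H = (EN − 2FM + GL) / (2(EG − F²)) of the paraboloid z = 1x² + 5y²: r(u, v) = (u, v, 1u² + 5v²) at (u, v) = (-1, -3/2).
H = 251*sqrt(230)/52900

With E = 4*u^2 + 1, F = 20*u*v, G = 100*v^2 + 1, L = 2/sqrt(4*u^2 + 100*v^2 + 1), M = 0, N = 10/sqrt(4*u^2 + 100*v^2 + 1), assemble
  H = (EN − 2FM + GL) / (2(EG − F²)) = 2*(10*u^2 + 50*v^2 + 3)/(4*u^2 + 100*v^2 + 1)^(3/2).
At (u, v) = (-1, -3/2): H = 251*sqrt(230)/52900.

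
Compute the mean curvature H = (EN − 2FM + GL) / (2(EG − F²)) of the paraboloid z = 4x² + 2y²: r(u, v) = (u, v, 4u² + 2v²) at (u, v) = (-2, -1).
H = 194*sqrt(273)/24843

With E = 64*u^2 + 1, F = 32*u*v, G = 16*v^2 + 1, L = 8/sqrt(64*u^2 + 16*v^2 + 1), M = 0, N = 4/sqrt(64*u^2 + 16*v^2 + 1), assemble
  H = (EN − 2FM + GL) / (2(EG − F²)) = 2*(64*u^2 + 32*v^2 + 3)/(64*u^2 + 16*v^2 + 1)^(3/2).
At (u, v) = (-2, -1): H = 194*sqrt(273)/24843.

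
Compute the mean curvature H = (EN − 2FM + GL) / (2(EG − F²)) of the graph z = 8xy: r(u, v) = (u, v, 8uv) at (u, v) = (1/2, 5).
H = -1280*sqrt(33)/373527

With E = 64*v^2 + 1, F = 64*u*v, G = 64*u^2 + 1, L = 0, M = 8/sqrt(64*u^2 + 64*v^2 + 1), N = 0, assemble
  H = (EN − 2FM + GL) / (2(EG − F²)) = -512*u*v/(64*u^2 + 64*v^2 + 1)^(3/2).
At (u, v) = (1/2, 5): H = -1280*sqrt(33)/373527.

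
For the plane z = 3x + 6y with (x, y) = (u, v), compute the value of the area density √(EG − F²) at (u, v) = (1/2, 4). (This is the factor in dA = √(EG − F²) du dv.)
√(EG − F²)|_{(1/2, 4)} = sqrt(46)

E = 10, F = 18, G = 37, so EG − F² = 46. Taking the positive square root: √(EG − F²) = sqrt(46). At (u, v) = (1/2, 4): sqrt(46).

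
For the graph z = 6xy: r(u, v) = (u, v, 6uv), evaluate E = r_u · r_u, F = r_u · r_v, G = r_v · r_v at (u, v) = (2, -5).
E = 901;  F = -360;  G = 145

Partials: r_u = (1, 0, 6*v), r_v = (0, 1, 6*u). As functions of (u, v):
  E = r_u · r_u = 36*v^2 + 1,
  F = r_u · r_v = 36*u*v,
  G = r_v · r_v = 36*u^2 + 1.
Evaluating at (u, v) = (2, -5): E = 901, F = -360, G = 145.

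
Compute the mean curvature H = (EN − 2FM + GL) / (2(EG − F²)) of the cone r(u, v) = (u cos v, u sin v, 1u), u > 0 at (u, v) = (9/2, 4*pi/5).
H = sqrt(2)/18

With E = 2, F = 0, G = u^2, L = 0, M = 0, N = sqrt(2)*u^2/(2*Abs(u)), assemble
  H = (EN − 2FM + GL) / (2(EG − F²)) = sqrt(2)/(4*Abs(u)).
At (u, v) = (9/2, 4*pi/5): H = sqrt(2)/18.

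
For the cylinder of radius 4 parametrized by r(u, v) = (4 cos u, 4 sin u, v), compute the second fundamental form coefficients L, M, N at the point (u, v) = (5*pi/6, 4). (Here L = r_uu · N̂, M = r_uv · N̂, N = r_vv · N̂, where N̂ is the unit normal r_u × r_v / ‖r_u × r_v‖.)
L = -4;  M = 0;  N = 0

Compute the unit normal N̂(u, v) = (cos(u), sin(u), 0), and the second partials r_uu, r_uv, r_vv. Take dot products:
  L(u, v) = r_uu · N̂ = -4,
  M(u, v) = r_uv · N̂ = 0,
  N(u, v) = r_vv · N̂ = 0.
Evaluating at (u, v) = (5*pi/6, 4):
  L = -4, M = 0, N = 0.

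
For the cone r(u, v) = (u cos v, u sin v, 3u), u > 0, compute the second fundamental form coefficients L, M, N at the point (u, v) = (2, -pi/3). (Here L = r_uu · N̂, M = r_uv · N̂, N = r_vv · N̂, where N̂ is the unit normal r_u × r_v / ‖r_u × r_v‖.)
L = 0;  M = 0;  N = 3*sqrt(10)/5

Compute the unit normal N̂(u, v) = (-3*sqrt(10)*u*cos(v)/(10*Abs(u)), -3*sqrt(10)*u*sin(v)/(10*Abs(u)), sqrt(10)*u/(10*Abs(u))), and the second partials r_uu, r_uv, r_vv. Take dot products:
  L(u, v) = r_uu · N̂ = 0,
  M(u, v) = r_uv · N̂ = 0,
  N(u, v) = r_vv · N̂ = 3*sqrt(10)*u^2/(10*Abs(u)).
Evaluating at (u, v) = (2, -pi/3):
  L = 0, M = 0, N = 3*sqrt(10)/5.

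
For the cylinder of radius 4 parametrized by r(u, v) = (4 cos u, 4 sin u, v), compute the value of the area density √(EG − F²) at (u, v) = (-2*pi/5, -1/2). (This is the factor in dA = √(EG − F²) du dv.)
√(EG − F²)|_{(-2*pi/5, -1/2)} = 4

E = 16, F = 0, G = 1, so EG − F² = 16. Taking the positive square root: √(EG − F²) = 4. At (u, v) = (-2*pi/5, -1/2): 4.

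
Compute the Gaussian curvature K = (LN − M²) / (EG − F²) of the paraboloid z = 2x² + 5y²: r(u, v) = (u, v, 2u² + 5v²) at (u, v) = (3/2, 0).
K = 40/1369

Coefficients of the first fundamental form: E = 16*u^2 + 1, F = 40*u*v, G = 100*v^2 + 1.
Coefficients of the second fundamental form: L = 4/sqrt(16*u^2 + 100*v^2 + 1), M = 0, N = 10/sqrt(16*u^2 + 100*v^2 + 1).
Assemble K = (LN − M²)/(EG − F²) = 40/(256*u^4 + 3200*u^2*v^2 + 32*u^2 + 10000*v^4 + 200*v^2 + 1). At (u, v) = (3/2, 0): K = 40/1369.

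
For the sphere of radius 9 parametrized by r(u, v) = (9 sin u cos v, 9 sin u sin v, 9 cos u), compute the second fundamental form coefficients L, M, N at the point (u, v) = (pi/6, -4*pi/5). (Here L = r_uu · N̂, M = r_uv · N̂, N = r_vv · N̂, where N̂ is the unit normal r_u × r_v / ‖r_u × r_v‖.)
L = -9;  M = 0;  N = -9/4

Compute the unit normal N̂(u, v) = (sin(u)^2*cos(v)/Abs(sin(u)), sin(u)^2*sin(v)/Abs(sin(u)), sin(2*u)/(2*Abs(sin(u)))), and the second partials r_uu, r_uv, r_vv. Take dot products:
  L(u, v) = r_uu · N̂ = -9*sin(u)/Abs(sin(u)),
  M(u, v) = r_uv · N̂ = 0,
  N(u, v) = r_vv · N̂ = -9*sin(u)^3/Abs(sin(u)).
Evaluating at (u, v) = (pi/6, -4*pi/5):
  L = -9, M = 0, N = -9/4.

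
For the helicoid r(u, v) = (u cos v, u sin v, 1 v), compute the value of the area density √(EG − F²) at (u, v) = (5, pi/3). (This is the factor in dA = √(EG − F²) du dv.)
√(EG − F²)|_{(5, pi/3)} = sqrt(26)

E = 1, F = 0, G = u^2 + 1, so EG − F² = u^2 + 1. Taking the positive square root: √(EG − F²) = sqrt(u^2 + 1). At (u, v) = (5, pi/3): sqrt(26).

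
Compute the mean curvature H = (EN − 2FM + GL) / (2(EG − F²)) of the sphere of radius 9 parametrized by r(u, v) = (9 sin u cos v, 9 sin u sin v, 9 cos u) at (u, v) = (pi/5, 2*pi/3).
H = -1/9

With E = 81, F = 0, G = 81*sin(u)^2, L = -9*sin(u)/Abs(sin(u)), M = 0, N = -9*sin(u)^3/Abs(sin(u)), assemble
  H = (EN − 2FM + GL) / (2(EG − F²)) = -sin(u)/(9*Abs(sin(u))).
At (u, v) = (pi/5, 2*pi/3): H = -1/9.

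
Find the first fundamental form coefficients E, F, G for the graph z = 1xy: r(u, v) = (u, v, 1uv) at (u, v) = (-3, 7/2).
E = 53/4;  F = -21/2;  G = 10

Partials: r_u = (1, 0, v), r_v = (0, 1, u). As functions of (u, v):
  E = r_u · r_u = v^2 + 1,
  F = r_u · r_v = u*v,
  G = r_v · r_v = u^2 + 1.
Evaluating at (u, v) = (-3, 7/2): E = 53/4, F = -21/2, G = 10.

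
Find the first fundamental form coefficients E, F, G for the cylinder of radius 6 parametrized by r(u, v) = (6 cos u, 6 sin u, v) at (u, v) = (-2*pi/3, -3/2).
E = 36;  F = 0;  G = 1

Partials: r_u = (-6*sin(u), 6*cos(u), 0), r_v = (0, 0, 1). As functions of (u, v):
  E = r_u · r_u = 36,
  F = r_u · r_v = 0,
  G = r_v · r_v = 1.
Evaluating at (u, v) = (-2*pi/3, -3/2): E = 36, F = 0, G = 1.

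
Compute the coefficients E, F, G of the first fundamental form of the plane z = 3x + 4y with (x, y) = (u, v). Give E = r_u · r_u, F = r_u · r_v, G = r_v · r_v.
E = 10;  F = 12;  G = 17

Compute partials: r_u = (1, 0, 3), r_v = (0, 1, 4). Then
  E = r_u · r_u = 10,
  F = r_u · r_v = 12,
  G = r_v · r_v = 17.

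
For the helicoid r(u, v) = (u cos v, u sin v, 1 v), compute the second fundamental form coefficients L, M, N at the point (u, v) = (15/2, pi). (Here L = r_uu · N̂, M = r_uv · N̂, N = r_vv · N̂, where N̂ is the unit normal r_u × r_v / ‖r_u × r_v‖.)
L = 0;  M = -2*sqrt(229)/229;  N = 0

Compute the unit normal N̂(u, v) = (sin(v)/sqrt(u^2 + 1), -cos(v)/sqrt(u^2 + 1), u/sqrt(u^2 + 1)), and the second partials r_uu, r_uv, r_vv. Take dot products:
  L(u, v) = r_uu · N̂ = 0,
  M(u, v) = r_uv · N̂ = -1/sqrt(u^2 + 1),
  N(u, v) = r_vv · N̂ = 0.
Evaluating at (u, v) = (15/2, pi):
  L = 0, M = -2*sqrt(229)/229, N = 0.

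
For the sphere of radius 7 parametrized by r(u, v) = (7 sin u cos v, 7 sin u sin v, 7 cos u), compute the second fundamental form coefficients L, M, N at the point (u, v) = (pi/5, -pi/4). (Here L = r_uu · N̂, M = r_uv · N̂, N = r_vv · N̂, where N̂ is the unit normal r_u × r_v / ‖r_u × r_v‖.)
L = -7;  M = 0;  N = -35/8 + 7*sqrt(5)/8

Compute the unit normal N̂(u, v) = (sin(u)^2*cos(v)/Abs(sin(u)), sin(u)^2*sin(v)/Abs(sin(u)), sin(2*u)/(2*Abs(sin(u)))), and the second partials r_uu, r_uv, r_vv. Take dot products:
  L(u, v) = r_uu · N̂ = -7*sin(u)/Abs(sin(u)),
  M(u, v) = r_uv · N̂ = 0,
  N(u, v) = r_vv · N̂ = -7*sin(u)^3/Abs(sin(u)).
Evaluating at (u, v) = (pi/5, -pi/4):
  L = -7, M = 0, N = -35/8 + 7*sqrt(5)/8.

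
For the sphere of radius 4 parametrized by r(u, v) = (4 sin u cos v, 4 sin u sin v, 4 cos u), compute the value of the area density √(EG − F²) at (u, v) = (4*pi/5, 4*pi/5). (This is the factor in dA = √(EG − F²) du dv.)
√(EG − F²)|_{(4*pi/5, 4*pi/5)} = 4*sqrt(10 - 2*sqrt(5))

E = 16, F = 0, G = 16*sin(u)^2, so EG − F² = 256*sin(u)^2. Taking the positive square root: √(EG − F²) = 16*Abs(sin(u)). At (u, v) = (4*pi/5, 4*pi/5): 4*sqrt(10 - 2*sqrt(5)).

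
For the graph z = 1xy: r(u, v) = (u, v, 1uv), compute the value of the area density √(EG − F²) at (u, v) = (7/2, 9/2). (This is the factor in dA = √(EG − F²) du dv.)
√(EG − F²)|_{(7/2, 9/2)} = sqrt(134)/2

E = v^2 + 1, F = u*v, G = u^2 + 1, so EG − F² = u^2 + v^2 + 1. Taking the positive square root: √(EG − F²) = sqrt(u^2 + v^2 + 1). At (u, v) = (7/2, 9/2): sqrt(134)/2.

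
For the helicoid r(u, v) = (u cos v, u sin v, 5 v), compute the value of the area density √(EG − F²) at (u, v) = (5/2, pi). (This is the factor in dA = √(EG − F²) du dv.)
√(EG − F²)|_{(5/2, pi)} = 5*sqrt(5)/2

E = 1, F = 0, G = u^2 + 25, so EG − F² = u^2 + 25. Taking the positive square root: √(EG − F²) = sqrt(u^2 + 25). At (u, v) = (5/2, pi): 5*sqrt(5)/2.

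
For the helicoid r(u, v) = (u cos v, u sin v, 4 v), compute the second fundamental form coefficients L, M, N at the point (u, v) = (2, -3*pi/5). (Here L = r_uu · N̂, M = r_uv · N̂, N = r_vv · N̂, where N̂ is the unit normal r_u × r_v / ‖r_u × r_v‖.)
L = 0;  M = -2*sqrt(5)/5;  N = 0

Compute the unit normal N̂(u, v) = (4*sin(v)/sqrt(u^2 + 16), -4*cos(v)/sqrt(u^2 + 16), u/sqrt(u^2 + 16)), and the second partials r_uu, r_uv, r_vv. Take dot products:
  L(u, v) = r_uu · N̂ = 0,
  M(u, v) = r_uv · N̂ = -4/sqrt(u^2 + 16),
  N(u, v) = r_vv · N̂ = 0.
Evaluating at (u, v) = (2, -3*pi/5):
  L = 0, M = -2*sqrt(5)/5, N = 0.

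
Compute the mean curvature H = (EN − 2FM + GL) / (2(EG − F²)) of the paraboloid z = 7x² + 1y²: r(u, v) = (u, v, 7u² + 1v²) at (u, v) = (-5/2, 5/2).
H = 1408*sqrt(139)/521667

With E = 196*u^2 + 1, F = 28*u*v, G = 4*v^2 + 1, L = 14/sqrt(196*u^2 + 4*v^2 + 1), M = 0, N = 2/sqrt(196*u^2 + 4*v^2 + 1), assemble
  H = (EN − 2FM + GL) / (2(EG − F²)) = 4*(49*u^2 + 7*v^2 + 2)/(196*u^2 + 4*v^2 + 1)^(3/2).
At (u, v) = (-5/2, 5/2): H = 1408*sqrt(139)/521667.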